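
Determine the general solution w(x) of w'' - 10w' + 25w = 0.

Characteristic equation r² - 10r + 25 = 0 has discriminant (-10)² - 4·(25) = 0, so r = 5 is a repeated root.
Hence w_h = (C1 + C2*x)*exp(5*x).

w = C1*exp(5*x) + C2*x*exp(5*x)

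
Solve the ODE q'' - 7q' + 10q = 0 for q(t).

q = C1*exp(5*t) + C2*exp(2*t)

Characteristic equation r² - 7r + 10 = 0 factors as (r - 5)(r - 2) = 0, so r = 5, 2.
Hence q_h = C1*exp(5*t) + C2*exp(2*t).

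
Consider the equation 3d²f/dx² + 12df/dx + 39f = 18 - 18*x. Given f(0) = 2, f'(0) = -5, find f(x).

f = 102/169 - 6*x/13 - 295*exp(-2*x)*sin(3*x)/507 + 236*cos(3*x)*exp(-2*x)/169

Divide through by 3: f'' + 4f' + 13f = 6 - 6*x.
Characteristic equation r² + 4r + 13 = 0 has discriminant (4)² - 4·(13) = -36 < 0, so r = -2 ± 3i.
Hence f_h = C1*cos(3*x)*exp(-2*x) + C2*exp(-2*x)*sin(3*x).
For the particular solution try f_p = A0 + A1*x. Substituting and matching coefficients of each power of x gives A0 = 102/169, A1 = -6/13, so f_p = 102/169 - 6*x/13.
General solution: f = 102/169 - 6*x/13 + C1*cos(3*x)*exp(-2*x) + C2*exp(-2*x)*sin(3*x).
Apply the initial conditions: f(0) = 102/169 + C1 = 2 and f'(0) = -6/13 - 2*C1 + 3*C2 = -5. Solving gives C1 = 236/169, C2 = -295/507.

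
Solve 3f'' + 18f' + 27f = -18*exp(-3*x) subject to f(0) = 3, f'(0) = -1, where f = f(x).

f = 3*exp(-3*x) - 3*x**2*exp(-3*x) + 8*x*exp(-3*x)

Divide through by 3: f'' + 6f' + 9f = -6*exp(-3*x).
Characteristic equation r² + 6r + 9 = 0 has discriminant (6)² - 4·(9) = 0, so r = -3 is a repeated root.
Hence f_h = (C1 + C2*x)*exp(-3*x).
Since exp(-3*x) solves the homogeneous equation (r = -3 is a root of multiplicity 2), multiply the trial by x^2. Try f_p = A*x^2*exp(-3*x). Substituting into the equation and dividing by exp(-3*x) gives A = -3, so f_p = -3*x^2*exp(-3*x).
General solution: f = C1*exp(-3*x) - 3*x^2*exp(-3*x) + C2*x*exp(-3*x).
Apply the initial conditions: f(0) = C1 = 3 and f'(0) = C2 - 3*C1 = -1. Solving gives C1 = 3, C2 = 8.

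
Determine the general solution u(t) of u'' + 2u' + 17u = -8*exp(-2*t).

Characteristic equation r² + 2r + 17 = 0 has discriminant (2)² - 4·(17) = -64 < 0, so r = -1 ± 4i.
Hence u_h = C1*cos(4*t)*exp(-t) + C2*exp(-t)*sin(4*t).
Try u_p = A*exp(-2*t). Substituting into the equation and dividing by exp(-2*t) gives A = -8/17, so u_p = -8*exp(-2*t)/17.

u = -8*exp(-2*t)/17 + C1*cos(4*t)*exp(-t) + C2*exp(-t)*sin(4*t)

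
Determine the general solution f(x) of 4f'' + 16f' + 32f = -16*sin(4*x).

Divide through by 4: f'' + 4f' + 8f = -4*sin(4*x).
Characteristic equation r² + 4r + 8 = 0 has discriminant (4)² - 4·(8) = -16 < 0, so r = -2 ± 2i.
Hence f_h = C1*cos(2*x)*exp(-2*x) + C2*exp(-2*x)*sin(2*x).
Try f_p = A*cos(4*x) + B*sin(4*x). Substituting and equating the coefficients of cos(4x) and sin(4x) gives A = 1/5, B = 1/10, so f_p = cos(4*x)/5 + sin(4*x)/10.

f = cos(4*x)/5 + sin(4*x)/10 + C1*cos(2*x)*exp(-2*x) + C2*exp(-2*x)*sin(2*x)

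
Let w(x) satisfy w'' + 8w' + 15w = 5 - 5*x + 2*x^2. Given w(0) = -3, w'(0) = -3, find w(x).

w = 1921/3375 - 275*exp(-3*x)/27 - 107*x/225 + 2*x**2/15 + 827*exp(-5*x)/125

Characteristic equation r² + 8r + 15 = 0 factors as (r + 3)(r + 5) = 0, so r = -3, -5.
Hence w_h = C1*exp(-3*x) + C2*exp(-5*x).
For the particular solution try w_p = A0 + A1*x + A2*x^2. Substituting and matching coefficients of each power of x gives A0 = 1921/3375, A1 = -107/225, A2 = 2/15, so w_p = 1921/3375 - 107*x/225 + 2*x^2/15.
General solution: w = 1921/3375 - 107*x/225 + 2*x^2/15 + C1*exp(-3*x) + C2*exp(-5*x).
Apply the initial conditions: w(0) = 1921/3375 + C1 + C2 = -3 and w'(0) = -107/225 - 5*C2 - 3*C1 = -3. Solving gives C1 = -275/27, C2 = 827/125.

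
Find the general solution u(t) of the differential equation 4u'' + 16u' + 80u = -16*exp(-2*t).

u = -exp(-2*t)/4 + C1*cos(4*t)*exp(-2*t) + C2*exp(-2*t)*sin(4*t)

Divide through by 4: u'' + 4u' + 20u = -4*exp(-2*t).
Characteristic equation r² + 4r + 20 = 0 has discriminant (4)² - 4·(20) = -64 < 0, so r = -2 ± 4i.
Hence u_h = C1*cos(4*t)*exp(-2*t) + C2*exp(-2*t)*sin(4*t).
Try u_p = A*exp(-2*t). Substituting into the equation and dividing by exp(-2*t) gives A = -1/4, so u_p = -exp(-2*t)/4.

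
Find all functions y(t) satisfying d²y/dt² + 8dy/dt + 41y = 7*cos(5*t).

Characteristic equation r² + 8r + 41 = 0 has discriminant (8)² - 4·(41) = -100 < 0, so r = -4 ± 5i.
Hence y_h = C1*cos(5*t)*exp(-4*t) + C2*exp(-4*t)*sin(5*t).
Try y_p = A*cos(5*t) + B*sin(5*t). Substituting and equating the coefficients of cos(5t) and sin(5t) gives A = 7/116, B = 35/232, so y_p = 7*cos(5*t)/116 + 35*sin(5*t)/232.

y = 7*cos(5*t)/116 + 35*sin(5*t)/232 + C1*cos(5*t)*exp(-4*t) + C2*exp(-4*t)*sin(5*t)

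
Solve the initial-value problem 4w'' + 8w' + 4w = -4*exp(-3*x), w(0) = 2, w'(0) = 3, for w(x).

Divide through by 4: w'' + 2w' + w = -exp(-3*x).
Characteristic equation r² + 2r + 1 = 0 has discriminant (2)² - 4·(1) = 0, so r = -1 is a repeated root.
Hence w_h = (C1 + C2*x)*exp(-x).
Try w_p = A*exp(-3*x). Substituting into the equation and dividing by exp(-3*x) gives A = -1/4, so w_p = -exp(-3*x)/4.
General solution: w = -exp(-3*x)/4 + C1*exp(-x) + C2*x*exp(-x).
Apply the initial conditions: w(0) = -1/4 + C1 = 2 and w'(0) = 3/4 + C2 - C1 = 3. Solving gives C1 = 9/4, C2 = 9/2.

w = -exp(-3*x)/4 + 9*exp(-x)/4 + 9*x*exp(-x)/2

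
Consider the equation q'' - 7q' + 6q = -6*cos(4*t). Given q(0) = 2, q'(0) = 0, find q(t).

q = -7*exp(6*t)/13 + 15*cos(4*t)/221 + 42*exp(t)/17 + 42*sin(4*t)/221

Characteristic equation r² - 7r + 6 = 0 factors as (r - 6)(r - 1) = 0, so r = 6, 1.
Hence q_h = C1*exp(6*t) + C2*exp(t).
Try q_p = A*cos(4*t) + B*sin(4*t). Substituting and equating the coefficients of cos(4t) and sin(4t) gives A = 15/221, B = 42/221, so q_p = 15*cos(4*t)/221 + 42*sin(4*t)/221.
General solution: q = 15*cos(4*t)/221 + 42*sin(4*t)/221 + C1*exp(6*t) + C2*exp(t).
Apply the initial conditions: q(0) = 15/221 + C1 + C2 = 2 and q'(0) = 168/221 + C2 + 6*C1 = 0. Solving gives C1 = -7/13, C2 = 42/17.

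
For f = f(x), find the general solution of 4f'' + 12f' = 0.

Divide through by 4: f'' + 3f' = 0.
Characteristic equation r² + 3r = 0 factors as (r + 3)r = 0, so r = -3, 0.
Hence f_h = C1*exp(-3*x) + C2.

f = C2 + C1*exp(-3*x)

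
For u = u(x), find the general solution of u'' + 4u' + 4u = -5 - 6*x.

u = 1/4 - 3*x/2 + C1*exp(-2*x) + C2*x*exp(-2*x)

Characteristic equation r² + 4r + 4 = 0 has discriminant (4)² - 4·(4) = 0, so r = -2 is a repeated root.
Hence u_h = (C1 + C2*x)*exp(-2*x).
For the particular solution try u_p = A0 + A1*x. Substituting and matching coefficients of each power of x gives A0 = 1/4, A1 = -3/2, so u_p = 1/4 - 3*x/2.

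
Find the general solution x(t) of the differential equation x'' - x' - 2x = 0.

Characteristic equation r² - r - 2 = 0 factors as (r + 1)(r - 2) = 0, so r = -1, 2.
Hence x_h = C1*exp(-t) + C2*exp(2*t).

x = C1*exp(-t) + C2*exp(2*t)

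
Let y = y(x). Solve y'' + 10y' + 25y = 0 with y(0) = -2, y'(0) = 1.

y = -2*exp(-5*x) - 9*x*exp(-5*x)

Characteristic equation r² + 10r + 25 = 0 has discriminant (10)² - 4·(25) = 0, so r = -5 is a repeated root.
Hence y_h = (C1 + C2*x)*exp(-5*x).
Apply the initial conditions: y(0) = C1 = -2 and y'(0) = C2 - 5*C1 = 1. Solving gives C1 = -2, C2 = -9.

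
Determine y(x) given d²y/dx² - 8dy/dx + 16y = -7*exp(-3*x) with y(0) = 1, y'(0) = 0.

Characteristic equation r² - 8r + 16 = 0 has discriminant (-8)² - 4·(16) = 0, so r = 4 is a repeated root.
Hence y_h = (C1 + C2*x)*exp(4*x).
Try y_p = A*exp(-3*x). Substituting into the equation and dividing by exp(-3*x) gives A = -1/7, so y_p = -exp(-3*x)/7.
General solution: y = -exp(-3*x)/7 + C1*exp(4*x) + C2*x*exp(4*x).
Apply the initial conditions: y(0) = -1/7 + C1 = 1 and y'(0) = 3/7 + C2 + 4*C1 = 0. Solving gives C1 = 8/7, C2 = -5.

y = -exp(-3*x)/7 + 8*exp(4*x)/7 - 5*x*exp(4*x)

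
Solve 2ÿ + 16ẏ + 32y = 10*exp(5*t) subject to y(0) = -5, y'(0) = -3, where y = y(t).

Divide through by 2: y'' + 8y' + 16y = 5*exp(5*t).
Characteristic equation r² + 8r + 16 = 0 has discriminant (8)² - 4·(16) = 0, so r = -4 is a repeated root.
Hence y_h = (C1 + C2*t)*exp(-4*t).
Try y_p = A*exp(5*t). Substituting into the equation and dividing by exp(5*t) gives A = 5/81, so y_p = 5*exp(5*t)/81.
General solution: y = 5*exp(5*t)/81 + C1*exp(-4*t) + C2*t*exp(-4*t).
Apply the initial conditions: y(0) = 5/81 + C1 = -5 and y'(0) = 25/81 + C2 - 4*C1 = -3. Solving gives C1 = -410/81, C2 = -212/9.

y = -410*exp(-4*t)/81 + 5*exp(5*t)/81 - 212*t*exp(-4*t)/9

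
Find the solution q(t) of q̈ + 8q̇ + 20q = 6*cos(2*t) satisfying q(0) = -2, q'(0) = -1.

q = 3*cos(2*t)/16 + 3*sin(2*t)/16 - 81*exp(-4*t)*sin(2*t)/16 - 35*cos(2*t)*exp(-4*t)/16

Characteristic equation r² + 8r + 20 = 0 has discriminant (8)² - 4·(20) = -16 < 0, so r = -4 ± 2i.
Hence q_h = C1*cos(2*t)*exp(-4*t) + C2*exp(-4*t)*sin(2*t).
Try q_p = A*cos(2*t) + B*sin(2*t). Substituting and equating the coefficients of cos(2t) and sin(2t) gives A = 3/16, B = 3/16, so q_p = 3*cos(2*t)/16 + 3*sin(2*t)/16.
General solution: q = 3*cos(2*t)/16 + 3*sin(2*t)/16 + C1*cos(2*t)*exp(-4*t) + C2*exp(-4*t)*sin(2*t).
Apply the initial conditions: q(0) = 3/16 + C1 = -2 and q'(0) = 3/8 - 4*C1 + 2*C2 = -1. Solving gives C1 = -35/16, C2 = -81/16.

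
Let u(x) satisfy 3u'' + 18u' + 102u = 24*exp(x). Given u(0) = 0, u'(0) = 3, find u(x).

Divide through by 3: u'' + 6u' + 34u = 8*exp(x).
Characteristic equation r² + 6r + 34 = 0 has discriminant (6)² - 4·(34) = -100 < 0, so r = -3 ± 5i.
Hence u_h = C1*cos(5*x)*exp(-3*x) + C2*exp(-3*x)*sin(5*x).
Try u_p = A*exp(x). Substituting into the equation and dividing by exp(x) gives A = 8/41, so u_p = 8*exp(x)/41.
General solution: u = 8*exp(x)/41 + C1*cos(5*x)*exp(-3*x) + C2*exp(-3*x)*sin(5*x).
Apply the initial conditions: u(0) = 8/41 + C1 = 0 and u'(0) = 8/41 - 3*C1 + 5*C2 = 3. Solving gives C1 = -8/41, C2 = 91/205.

u = 8*exp(x)/41 - 8*cos(5*x)*exp(-3*x)/41 + 91*exp(-3*x)*sin(5*x)/205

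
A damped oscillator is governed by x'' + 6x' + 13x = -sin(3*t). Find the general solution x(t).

Characteristic equation r² + 6r + 13 = 0 has discriminant (6)² - 4·(13) = -16 < 0, so r = -3 ± 2i.
Hence x_h = C1*cos(2*t)*exp(-3*t) + C2*exp(-3*t)*sin(2*t).
Try x_p = A*cos(3*t) + B*sin(3*t). Substituting and equating the coefficients of cos(3t) and sin(3t) gives A = 9/170, B = -1/85, so x_p = -sin(3*t)/85 + 9*cos(3*t)/170.

x = -sin(3*t)/85 + 9*cos(3*t)/170 + C1*cos(2*t)*exp(-3*t) + C2*exp(-3*t)*sin(2*t)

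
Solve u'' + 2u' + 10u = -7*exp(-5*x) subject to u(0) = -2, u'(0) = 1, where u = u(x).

u = -7*exp(-5*x)/25 - 53*exp(-x)*sin(3*x)/75 - 43*cos(3*x)*exp(-x)/25

Characteristic equation r² + 2r + 10 = 0 has discriminant (2)² - 4·(10) = -36 < 0, so r = -1 ± 3i.
Hence u_h = C1*cos(3*x)*exp(-x) + C2*exp(-x)*sin(3*x).
Try u_p = A*exp(-5*x). Substituting into the equation and dividing by exp(-5*x) gives A = -7/25, so u_p = -7*exp(-5*x)/25.
General solution: u = -7*exp(-5*x)/25 + C1*cos(3*x)*exp(-x) + C2*exp(-x)*sin(3*x).
Apply the initial conditions: u(0) = -7/25 + C1 = -2 and u'(0) = 7/5 - C1 + 3*C2 = 1. Solving gives C1 = -43/25, C2 = -53/75.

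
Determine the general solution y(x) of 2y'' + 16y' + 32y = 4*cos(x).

y = 16*sin(x)/289 + 30*cos(x)/289 + C1*exp(-4*x) + C2*x*exp(-4*x)

Divide through by 2: y'' + 8y' + 16y = 2*cos(x).
Characteristic equation r² + 8r + 16 = 0 has discriminant (8)² - 4·(16) = 0, so r = -4 is a repeated root.
Hence y_h = (C1 + C2*x)*exp(-4*x).
Try y_p = A*cos(x) + B*sin(x). Substituting and equating the coefficients of cos(x) and sin(x) gives A = 30/289, B = 16/289, so y_p = 16*sin(x)/289 + 30*cos(x)/289.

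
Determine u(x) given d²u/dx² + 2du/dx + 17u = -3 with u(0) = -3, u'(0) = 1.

u = -3/17 - 48*cos(4*x)*exp(-x)/17 - 31*exp(-x)*sin(4*x)/68

Characteristic equation r² + 2r + 17 = 0 has discriminant (2)² - 4·(17) = -64 < 0, so r = -1 ± 4i.
Hence u_h = C1*cos(4*x)*exp(-x) + C2*exp(-x)*sin(4*x).
For the particular solution try u_p = A0. Substituting and matching coefficients of each power of x gives A0 = -3/17, so u_p = -3/17.
General solution: u = -3/17 + C1*cos(4*x)*exp(-x) + C2*exp(-x)*sin(4*x).
Apply the initial conditions: u(0) = -3/17 + C1 = -3 and u'(0) = -C1 + 4*C2 = 1. Solving gives C1 = -48/17, C2 = -31/68.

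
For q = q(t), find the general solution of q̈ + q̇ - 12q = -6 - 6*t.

Characteristic equation r² + r - 12 = 0 factors as (r - 3)(r + 4) = 0, so r = 3, -4.
Hence q_h = C1*exp(3*t) + C2*exp(-4*t).
For the particular solution try q_p = A0 + A1*t. Substituting and matching coefficients of each power of t gives A0 = 13/24, A1 = 1/2, so q_p = 13/24 + t/2.

q = 13/24 + t/2 + C1*exp(3*t) + C2*exp(-4*t)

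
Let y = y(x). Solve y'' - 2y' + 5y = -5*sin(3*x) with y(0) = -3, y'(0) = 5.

y = -15*cos(3*x)/26 + 5*sin(3*x)/13 - 63*cos(2*x)*exp(x)/26 + 163*exp(x)*sin(2*x)/52

Characteristic equation r² - 2r + 5 = 0 has discriminant (-2)² - 4·(5) = -16 < 0, so r = 1 ± 2i.
Hence y_h = C1*cos(2*x)*exp(x) + C2*exp(x)*sin(2*x).
Try y_p = A*cos(3*x) + B*sin(3*x). Substituting and equating the coefficients of cos(3x) and sin(3x) gives A = -15/26, B = 5/13, so y_p = -15*cos(3*x)/26 + 5*sin(3*x)/13.
General solution: y = -15*cos(3*x)/26 + 5*sin(3*x)/13 + C1*cos(2*x)*exp(x) + C2*exp(x)*sin(2*x).
Apply the initial conditions: y(0) = -15/26 + C1 = -3 and y'(0) = 15/13 + C1 + 2*C2 = 5. Solving gives C1 = -63/26, C2 = 163/52.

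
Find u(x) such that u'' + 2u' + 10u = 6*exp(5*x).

Characteristic equation r² + 2r + 10 = 0 has discriminant (2)² - 4·(10) = -36 < 0, so r = -1 ± 3i.
Hence u_h = C1*cos(3*x)*exp(-x) + C2*exp(-x)*sin(3*x).
Try u_p = A*exp(5*x). Substituting into the equation and dividing by exp(5*x) gives A = 2/15, so u_p = 2*exp(5*x)/15.

u = 2*exp(5*x)/15 + C1*cos(3*x)*exp(-x) + C2*exp(-x)*sin(3*x)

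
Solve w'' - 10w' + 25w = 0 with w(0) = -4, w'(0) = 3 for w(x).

Characteristic equation r² - 10r + 25 = 0 has discriminant (-10)² - 4·(25) = 0, so r = 5 is a repeated root.
Hence w_h = (C1 + C2*x)*exp(5*x).
Apply the initial conditions: w(0) = C1 = -4 and w'(0) = C2 + 5*C1 = 3. Solving gives C1 = -4, C2 = 23.

w = -4*exp(5*x) + 23*x*exp(5*x)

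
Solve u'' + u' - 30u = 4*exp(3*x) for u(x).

Characteristic equation r² + r - 30 = 0 factors as (r - 5)(r + 6) = 0, so r = 5, -6.
Hence u_h = C1*exp(5*x) + C2*exp(-6*x).
Try u_p = A*exp(3*x). Substituting into the equation and dividing by exp(3*x) gives A = -2/9, so u_p = -2*exp(3*x)/9.

u = -2*exp(3*x)/9 + C1*exp(5*x) + C2*exp(-6*x)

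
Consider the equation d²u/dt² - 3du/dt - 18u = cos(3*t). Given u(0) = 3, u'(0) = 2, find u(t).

Characteristic equation r² - 3r - 18 = 0 factors as (r + 3)(r - 6) = 0, so r = -3, 6.
Hence u_h = C1*exp(-3*t) + C2*exp(6*t).
Try u_p = A*cos(3*t) + B*sin(3*t). Substituting and equating the coefficients of cos(3t) and sin(3t) gives A = -1/30, B = -1/90, so u_p = -cos(3*t)/30 - sin(3*t)/90.
General solution: u = -cos(3*t)/30 - sin(3*t)/90 + C1*exp(-3*t) + C2*exp(6*t).
Apply the initial conditions: u(0) = -1/30 + C1 + C2 = 3 and u'(0) = -1/30 - 3*C1 + 6*C2 = 2. Solving gives C1 = 97/54, C2 = 167/135.

u = -cos(3*t)/30 - sin(3*t)/90 + 97*exp(-3*t)/54 + 167*exp(6*t)/135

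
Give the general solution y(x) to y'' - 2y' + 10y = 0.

y = C1*cos(3*x)*exp(x) + C2*exp(x)*sin(3*x)

Characteristic equation r² - 2r + 10 = 0 has discriminant (-2)² - 4·(10) = -36 < 0, so r = 1 ± 3i.
Hence y_h = C1*cos(3*x)*exp(x) + C2*exp(x)*sin(3*x).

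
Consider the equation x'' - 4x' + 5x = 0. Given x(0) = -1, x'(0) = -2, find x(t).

Characteristic equation r² - 4r + 5 = 0 has discriminant (-4)² - 4·(5) = -4 < 0, so r = 2 ± i.
Hence x_h = C1*cos(t)*exp(2*t) + C2*exp(2*t)*sin(t).
Apply the initial conditions: x(0) = C1 = -1 and x'(0) = C2 + 2*C1 = -2. Solving gives C1 = -1, C2 = 0.

x = -cos(t)*exp(2*t)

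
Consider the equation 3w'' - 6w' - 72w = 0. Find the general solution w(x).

w = C1*exp(-4*x) + C2*exp(6*x)

Divide through by 3: w'' - 2w' - 24w = 0.
Characteristic equation r² - 2r - 24 = 0 factors as (r + 4)(r - 6) = 0, so r = -4, 6.
Hence w_h = C1*exp(-4*x) + C2*exp(6*x).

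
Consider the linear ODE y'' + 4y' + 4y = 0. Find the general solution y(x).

y = C1*exp(-2*x) + C2*x*exp(-2*x)

Characteristic equation r² + 4r + 4 = 0 has discriminant (4)² - 4·(4) = 0, so r = -2 is a repeated root.
Hence y_h = (C1 + C2*x)*exp(-2*x).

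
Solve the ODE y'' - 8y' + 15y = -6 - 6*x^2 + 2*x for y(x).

Characteristic equation r² - 8r + 15 = 0 factors as (r - 5)(r - 3) = 0, so r = 5, 3.
Hence y_h = C1*exp(5*x) + C2*exp(3*x).
For the particular solution try y_p = A0 + A1*x + A2*x^2. Substituting and matching coefficients of each power of x gives A0 = -566/1125, A1 = -22/75, A2 = -2/5, so y_p = -566/1125 - 22*x/75 - 2*x^2/5.

y = -566/1125 - 22*x/75 - 2*x**2/5 + C1*exp(5*x) + C2*exp(3*x)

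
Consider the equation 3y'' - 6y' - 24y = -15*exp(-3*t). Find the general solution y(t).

y = -5*exp(-3*t)/7 + C1*exp(4*t) + C2*exp(-2*t)

Divide through by 3: y'' - 2y' - 8y = -5*exp(-3*t).
Characteristic equation r² - 2r - 8 = 0 factors as (r - 4)(r + 2) = 0, so r = 4, -2.
Hence y_h = C1*exp(4*t) + C2*exp(-2*t).
Try y_p = A*exp(-3*t). Substituting into the equation and dividing by exp(-3*t) gives A = -5/7, so y_p = -5*exp(-3*t)/7.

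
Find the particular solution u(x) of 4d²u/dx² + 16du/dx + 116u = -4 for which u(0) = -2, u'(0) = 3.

Divide through by 4: u'' + 4u' + 29u = -1.
Characteristic equation r² + 4r + 29 = 0 has discriminant (4)² - 4·(29) = -100 < 0, so r = -2 ± 5i.
Hence u_h = C1*cos(5*x)*exp(-2*x) + C2*exp(-2*x)*sin(5*x).
For the particular solution try u_p = A0. Substituting and matching coefficients of each power of x gives A0 = -1/29, so u_p = -1/29.
General solution: u = -1/29 + C1*cos(5*x)*exp(-2*x) + C2*exp(-2*x)*sin(5*x).
Apply the initial conditions: u(0) = -1/29 + C1 = -2 and u'(0) = -2*C1 + 5*C2 = 3. Solving gives C1 = -57/29, C2 = -27/145.

u = -1/29 - 57*cos(5*x)*exp(-2*x)/29 - 27*exp(-2*x)*sin(5*x)/145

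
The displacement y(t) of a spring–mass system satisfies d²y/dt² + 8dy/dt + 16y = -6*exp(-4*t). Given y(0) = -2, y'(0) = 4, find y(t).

y = -2*exp(-4*t) - 4*t*exp(-4*t) - 3*t**2*exp(-4*t)

Characteristic equation r² + 8r + 16 = 0 has discriminant (8)² - 4·(16) = 0, so r = -4 is a repeated root.
Hence y_h = (C1 + C2*t)*exp(-4*t).
Since exp(-4*t) solves the homogeneous equation (r = -4 is a root of multiplicity 2), multiply the trial by t^2. Try y_p = A*t^2*exp(-4*t). Substituting into the equation and dividing by exp(-4*t) gives A = -3, so y_p = -3*t^2*exp(-4*t).
General solution: y = C1*exp(-4*t) - 3*t^2*exp(-4*t) + C2*t*exp(-4*t).
Apply the initial conditions: y(0) = C1 = -2 and y'(0) = C2 - 4*C1 = 4. Solving gives C1 = -2, C2 = -4.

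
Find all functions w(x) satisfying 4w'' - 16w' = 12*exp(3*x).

w = C2 - exp(3*x) + C1*exp(4*x)

Divide through by 4: w'' - 4w' = 3*exp(3*x).
Characteristic equation r² - 4r = 0 factors as (r - 4)r = 0, so r = 4, 0.
Hence w_h = C1*exp(4*x) + C2.
Try w_p = A*exp(3*x). Substituting into the equation and dividing by exp(3*x) gives A = -1, so w_p = -exp(3*x).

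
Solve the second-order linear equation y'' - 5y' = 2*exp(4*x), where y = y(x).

y = C2 - exp(4*x)/2 + C1*exp(5*x)

Characteristic equation r² - 5r = 0 factors as (r - 5)r = 0, so r = 5, 0.
Hence y_h = C1*exp(5*x) + C2.
Try y_p = A*exp(4*x). Substituting into the equation and dividing by exp(4*x) gives A = -1/2, so y_p = -exp(4*x)/2.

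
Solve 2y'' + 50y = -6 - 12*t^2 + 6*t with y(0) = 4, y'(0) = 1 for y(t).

y = -63/625 - 6*t**2/25 + 3*t/25 + 22*sin(5*t)/125 + 2563*cos(5*t)/625

Divide through by 2: y'' + 25y = -3 - 6*t^2 + 3*t.
Characteristic equation r² + 25 = 0 has discriminant (0)² - 4·(25) = -100 < 0, so r = ± 5i.
Hence y_h = C1*cos(5*t) + C2*sin(5*t).
For the particular solution try y_p = A0 + A1*t + A2*t^2. Substituting and matching coefficients of each power of t gives A0 = -63/625, A1 = 3/25, A2 = -6/25, so y_p = -63/625 - 6*t^2/25 + 3*t/25.
General solution: y = -63/625 - 6*t^2/25 + 3*t/25 + C1*cos(5*t) + C2*sin(5*t).
Apply the initial conditions: y(0) = -63/625 + C1 = 4 and y'(0) = 3/25 + 5*C2 = 1. Solving gives C1 = 2563/625, C2 = 22/125.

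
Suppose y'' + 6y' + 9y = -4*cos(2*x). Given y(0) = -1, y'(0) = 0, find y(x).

y = -149*exp(-3*x)/169 - 48*sin(2*x)/169 - 20*cos(2*x)/169 - 27*x*exp(-3*x)/13

Characteristic equation r² + 6r + 9 = 0 has discriminant (6)² - 4·(9) = 0, so r = -3 is a repeated root.
Hence y_h = (C1 + C2*x)*exp(-3*x).
Try y_p = A*cos(2*x) + B*sin(2*x). Substituting and equating the coefficients of cos(2x) and sin(2x) gives A = -20/169, B = -48/169, so y_p = -48*sin(2*x)/169 - 20*cos(2*x)/169.
General solution: y = -48*sin(2*x)/169 - 20*cos(2*x)/169 + C1*exp(-3*x) + C2*x*exp(-3*x).
Apply the initial conditions: y(0) = -20/169 + C1 = -1 and y'(0) = -96/169 + C2 - 3*C1 = 0. Solving gives C1 = -149/169, C2 = -27/13.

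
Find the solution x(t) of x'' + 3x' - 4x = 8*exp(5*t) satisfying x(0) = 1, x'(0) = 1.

x = 2*exp(5*t)/9 + 3*exp(t)/5 + 8*exp(-4*t)/45

Characteristic equation r² + 3r - 4 = 0 factors as (r - 1)(r + 4) = 0, so r = 1, -4.
Hence x_h = C1*exp(t) + C2*exp(-4*t).
Try x_p = A*exp(5*t). Substituting into the equation and dividing by exp(5*t) gives A = 2/9, so x_p = 2*exp(5*t)/9.
General solution: x = 2*exp(5*t)/9 + C1*exp(t) + C2*exp(-4*t).
Apply the initial conditions: x(0) = 2/9 + C1 + C2 = 1 and x'(0) = 10/9 + C1 - 4*C2 = 1. Solving gives C1 = 3/5, C2 = 8/45.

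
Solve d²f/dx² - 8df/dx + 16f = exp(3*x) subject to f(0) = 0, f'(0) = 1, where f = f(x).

Characteristic equation r² - 8r + 16 = 0 has discriminant (-8)² - 4·(16) = 0, so r = 4 is a repeated root.
Hence f_h = (C1 + C2*x)*exp(4*x).
Try f_p = A*exp(3*x). Substituting into the equation and dividing by exp(3*x) gives A = 1, so f_p = exp(3*x).
General solution: f = C1*exp(4*x) + C2*x*exp(4*x) + exp(3*x).
Apply the initial conditions: f(0) = 1 + C1 = 0 and f'(0) = 3 + C2 + 4*C1 = 1. Solving gives C1 = -1, C2 = 2.

f = -exp(4*x) + 2*x*exp(4*x) + exp(3*x)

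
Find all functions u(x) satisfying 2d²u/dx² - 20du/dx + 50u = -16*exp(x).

u = -exp(x)/2 + C1*exp(5*x) + C2*x*exp(5*x)

Divide through by 2: u'' - 10u' + 25u = -8*exp(x).
Characteristic equation r² - 10r + 25 = 0 has discriminant (-10)² - 4·(25) = 0, so r = 5 is a repeated root.
Hence u_h = (C1 + C2*x)*exp(5*x).
Try u_p = A*exp(x). Substituting into the equation and dividing by exp(x) gives A = -1/2, so u_p = -exp(x)/2.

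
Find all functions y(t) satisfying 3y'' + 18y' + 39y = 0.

Divide through by 3: y'' + 6y' + 13y = 0.
Characteristic equation r² + 6r + 13 = 0 has discriminant (6)² - 4·(13) = -16 < 0, so r = -3 ± 2i.
Hence y_h = C1*cos(2*t)*exp(-3*t) + C2*exp(-3*t)*sin(2*t).

y = C1*cos(2*t)*exp(-3*t) + C2*exp(-3*t)*sin(2*t)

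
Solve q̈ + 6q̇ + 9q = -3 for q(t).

Characteristic equation r² + 6r + 9 = 0 has discriminant (6)² - 4·(9) = 0, so r = -3 is a repeated root.
Hence q_h = (C1 + C2*t)*exp(-3*t).
For the particular solution try q_p = A0. Substituting and matching coefficients of each power of t gives A0 = -1/3, so q_p = -1/3.

q = -1/3 + C1*exp(-3*t) + C2*t*exp(-3*t)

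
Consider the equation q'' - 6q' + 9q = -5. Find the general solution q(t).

q = -5/9 + C1*exp(3*t) + C2*t*exp(3*t)

Characteristic equation r² - 6r + 9 = 0 has discriminant (-6)² - 4·(9) = 0, so r = 3 is a repeated root.
Hence q_h = (C1 + C2*t)*exp(3*t).
For the particular solution try q_p = A0. Substituting and matching coefficients of each power of t gives A0 = -5/9, so q_p = -5/9.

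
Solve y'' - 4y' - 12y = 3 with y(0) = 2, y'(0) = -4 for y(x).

Characteristic equation r² - 4r - 12 = 0 factors as (r + 2)(r - 6) = 0, so r = -2, 6.
Hence y_h = C1*exp(-2*x) + C2*exp(6*x).
For the particular solution try y_p = A0. Substituting and matching coefficients of each power of x gives A0 = -1/4, so y_p = -1/4.
General solution: y = -1/4 + C1*exp(-2*x) + C2*exp(6*x).
Apply the initial conditions: y(0) = -1/4 + C1 + C2 = 2 and y'(0) = -2*C1 + 6*C2 = -4. Solving gives C1 = 35/16, C2 = 1/16.

y = -1/4 + exp(6*x)/16 + 35*exp(-2*x)/16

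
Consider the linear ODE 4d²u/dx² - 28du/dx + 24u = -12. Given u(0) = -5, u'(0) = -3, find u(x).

Divide through by 4: u'' - 7u' + 6u = -3.
Characteristic equation r² - 7r + 6 = 0 factors as (r - 6)(r - 1) = 0, so r = 6, 1.
Hence u_h = C1*exp(6*x) + C2*exp(x).
For the particular solution try u_p = A0. Substituting and matching coefficients of each power of x gives A0 = -1/2, so u_p = -1/2.
General solution: u = -1/2 + C1*exp(6*x) + C2*exp(x).
Apply the initial conditions: u(0) = -1/2 + C1 + C2 = -5 and u'(0) = C2 + 6*C1 = -3. Solving gives C1 = 3/10, C2 = -24/5.

u = -1/2 - 24*exp(x)/5 + 3*exp(6*x)/10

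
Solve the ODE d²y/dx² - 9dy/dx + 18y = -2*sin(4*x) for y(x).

Characteristic equation r² - 9r + 18 = 0 factors as (r - 6)(r - 3) = 0, so r = 6, 3.
Hence y_h = C1*exp(6*x) + C2*exp(3*x).
Try y_p = A*cos(4*x) + B*sin(4*x). Substituting and equating the coefficients of cos(4x) and sin(4x) gives A = -18/325, B = -1/325, so y_p = -18*cos(4*x)/325 - sin(4*x)/325.

y = -18*cos(4*x)/325 - sin(4*x)/325 + C1*exp(6*x) + C2*exp(3*x)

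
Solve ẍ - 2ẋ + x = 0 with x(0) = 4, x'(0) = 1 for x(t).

x = 4*exp(t) - 3*t*exp(t)

Characteristic equation r² - 2r + 1 = 0 has discriminant (-2)² - 4·(1) = 0, so r = 1 is a repeated root.
Hence x_h = (C1 + C2*t)*exp(t).
Apply the initial conditions: x(0) = C1 = 4 and x'(0) = C1 + C2 = 1. Solving gives C1 = 4, C2 = -3.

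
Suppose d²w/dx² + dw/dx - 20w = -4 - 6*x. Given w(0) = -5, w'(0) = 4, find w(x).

w = 43/200 - 614*exp(-5*x)/225 - 179*exp(4*x)/72 + 3*x/10

Characteristic equation r² + r - 20 = 0 factors as (r + 5)(r - 4) = 0, so r = -5, 4.
Hence w_h = C1*exp(-5*x) + C2*exp(4*x).
For the particular solution try w_p = A0 + A1*x. Substituting and matching coefficients of each power of x gives A0 = 43/200, A1 = 3/10, so w_p = 43/200 + 3*x/10.
General solution: w = 43/200 + 3*x/10 + C1*exp(-5*x) + C2*exp(4*x).
Apply the initial conditions: w(0) = 43/200 + C1 + C2 = -5 and w'(0) = 3/10 - 5*C1 + 4*C2 = 4. Solving gives C1 = -614/225, C2 = -179/72.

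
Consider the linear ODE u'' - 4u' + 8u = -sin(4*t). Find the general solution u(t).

Characteristic equation r² - 4r + 8 = 0 has discriminant (-4)² - 4·(8) = -16 < 0, so r = 2 ± 2i.
Hence u_h = C1*cos(2*t)*exp(2*t) + C2*exp(2*t)*sin(2*t).
Try u_p = A*cos(4*t) + B*sin(4*t). Substituting and equating the coefficients of cos(4t) and sin(4t) gives A = -1/20, B = 1/40, so u_p = -cos(4*t)/20 + sin(4*t)/40.

u = -cos(4*t)/20 + sin(4*t)/40 + C1*cos(2*t)*exp(2*t) + C2*exp(2*t)*sin(2*t)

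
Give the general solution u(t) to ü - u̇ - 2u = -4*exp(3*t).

Characteristic equation r² - r - 2 = 0 factors as (r - 2)(r + 1) = 0, so r = 2, -1.
Hence u_h = C1*exp(2*t) + C2*exp(-t).
Try u_p = A*exp(3*t). Substituting into the equation and dividing by exp(3*t) gives A = -1, so u_p = -exp(3*t).

u = -exp(3*t) + C1*exp(2*t) + C2*exp(-t)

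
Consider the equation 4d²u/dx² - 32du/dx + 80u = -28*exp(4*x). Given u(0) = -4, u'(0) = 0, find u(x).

Divide through by 4: u'' - 8u' + 20u = -7*exp(4*x).
Characteristic equation r² - 8r + 20 = 0 has discriminant (-8)² - 4·(20) = -16 < 0, so r = 4 ± 2i.
Hence u_h = C1*cos(2*x)*exp(4*x) + C2*exp(4*x)*sin(2*x).
Try u_p = A*exp(4*x). Substituting into the equation and dividing by exp(4*x) gives A = -7/4, so u_p = -7*exp(4*x)/4.
General solution: u = -7*exp(4*x)/4 + C1*cos(2*x)*exp(4*x) + C2*exp(4*x)*sin(2*x).
Apply the initial conditions: u(0) = -7/4 + C1 = -4 and u'(0) = -7 + 2*C2 + 4*C1 = 0. Solving gives C1 = -9/4, C2 = 8.

u = -7*exp(4*x)/4 + 8*exp(4*x)*sin(2*x) - 9*cos(2*x)*exp(4*x)/4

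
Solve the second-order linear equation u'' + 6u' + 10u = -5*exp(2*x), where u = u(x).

Characteristic equation r² + 6r + 10 = 0 has discriminant (6)² - 4·(10) = -4 < 0, so r = -3 ± i.
Hence u_h = C1*cos(x)*exp(-3*x) + C2*exp(-3*x)*sin(x).
Try u_p = A*exp(2*x). Substituting into the equation and dividing by exp(2*x) gives A = -5/26, so u_p = -5*exp(2*x)/26.

u = -5*exp(2*x)/26 + C1*cos(x)*exp(-3*x) + C2*exp(-3*x)*sin(x)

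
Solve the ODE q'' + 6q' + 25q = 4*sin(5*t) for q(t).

q = -2*cos(5*t)/15 + C1*cos(4*t)*exp(-3*t) + C2*exp(-3*t)*sin(4*t)

Characteristic equation r² + 6r + 25 = 0 has discriminant (6)² - 4·(25) = -64 < 0, so r = -3 ± 4i.
Hence q_h = C1*cos(4*t)*exp(-3*t) + C2*exp(-3*t)*sin(4*t).
Try q_p = A*cos(5*t) + B*sin(5*t). Substituting and equating the coefficients of cos(5t) and sin(5t) gives A = -2/15, B = 0, so q_p = -2*cos(5*t)/15.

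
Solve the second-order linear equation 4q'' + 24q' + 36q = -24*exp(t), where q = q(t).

q = -3*exp(t)/8 + C1*exp(-3*t) + C2*t*exp(-3*t)

Divide through by 4: q'' + 6q' + 9q = -6*exp(t).
Characteristic equation r² + 6r + 9 = 0 has discriminant (6)² - 4·(9) = 0, so r = -3 is a repeated root.
Hence q_h = (C1 + C2*t)*exp(-3*t).
Try q_p = A*exp(t). Substituting into the equation and dividing by exp(t) gives A = -3/8, so q_p = -3*exp(t)/8.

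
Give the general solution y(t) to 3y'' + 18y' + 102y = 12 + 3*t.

y = 65/578 + t/34 + C1*cos(5*t)*exp(-3*t) + C2*exp(-3*t)*sin(5*t)

Divide through by 3: y'' + 6y' + 34y = 4 + t.
Characteristic equation r² + 6r + 34 = 0 has discriminant (6)² - 4·(34) = -100 < 0, so r = -3 ± 5i.
Hence y_h = C1*cos(5*t)*exp(-3*t) + C2*exp(-3*t)*sin(5*t).
For the particular solution try y_p = A0 + A1*t. Substituting and matching coefficients of each power of t gives A0 = 65/578, A1 = 1/34, so y_p = 65/578 + t/34.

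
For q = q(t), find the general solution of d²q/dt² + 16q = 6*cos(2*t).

Characteristic equation r² + 16 = 0 has discriminant (0)² - 4·(16) = -64 < 0, so r = ± 4i.
Hence q_h = C1*cos(4*t) + C2*sin(4*t).
Try q_p = A*cos(2*t) + B*sin(2*t). Substituting and equating the coefficients of cos(2t) and sin(2t) gives A = 1/2, B = 0, so q_p = cos(2*t)/2.

q = cos(2*t)/2 + C1*cos(4*t) + C2*sin(4*t)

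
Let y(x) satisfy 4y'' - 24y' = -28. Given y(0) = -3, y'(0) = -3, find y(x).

Divide through by 4: y'' - 6y' = -7.
Characteristic equation r² - 6r = 0 factors as (r - 6)r = 0, so r = 6, 0.
Hence y_h = C1*exp(6*x) + C2.
Since 1 solves the homogeneous equation (r = 0 is a root of multiplicity 1), multiply the trial by x. Try y_p = A*x. Substituting into the equation and dividing by 1 gives A = 7/6, so y_p = 7*x/6.
General solution: y = C2 + 7*x/6 + C1*exp(6*x).
Apply the initial conditions: y(0) = C1 + C2 = -3 and y'(0) = 7/6 + 6*C1 = -3. Solving gives C1 = -25/36, C2 = -83/36.

y = -83/36 - 25*exp(6*x)/36 + 7*x/6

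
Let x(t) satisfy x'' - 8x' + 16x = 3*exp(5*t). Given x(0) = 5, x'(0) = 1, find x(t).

x = 2*exp(4*t) + 3*exp(5*t) - 22*t*exp(4*t)

Characteristic equation r² - 8r + 16 = 0 has discriminant (-8)² - 4·(16) = 0, so r = 4 is a repeated root.
Hence x_h = (C1 + C2*t)*exp(4*t).
Try x_p = A*exp(5*t). Substituting into the equation and dividing by exp(5*t) gives A = 3, so x_p = 3*exp(5*t).
General solution: x = 3*exp(5*t) + C1*exp(4*t) + C2*t*exp(4*t).
Apply the initial conditions: x(0) = 3 + C1 = 5 and x'(0) = 15 + C2 + 4*C1 = 1. Solving gives C1 = 2, C2 = -22.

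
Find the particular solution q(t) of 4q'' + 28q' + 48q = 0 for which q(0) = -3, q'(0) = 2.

Divide through by 4: q'' + 7q' + 12q = 0.
Characteristic equation r² + 7r + 12 = 0 factors as (r + 3)(r + 4) = 0, so r = -3, -4.
Hence q_h = C1*exp(-3*t) + C2*exp(-4*t).
Apply the initial conditions: q(0) = C1 + C2 = -3 and q'(0) = -4*C2 - 3*C1 = 2. Solving gives C1 = -10, C2 = 7.

q = -10*exp(-3*t) + 7*exp(-4*t)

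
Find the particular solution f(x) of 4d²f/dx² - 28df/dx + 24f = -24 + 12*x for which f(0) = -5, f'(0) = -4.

Divide through by 4: f'' - 7f' + 6f = -6 + 3*x.
Characteristic equation r² - 7r + 6 = 0 factors as (r - 1)(r - 6) = 0, so r = 1, 6.
Hence f_h = C1*exp(x) + C2*exp(6*x).
For the particular solution try f_p = A0 + A1*x. Substituting and matching coefficients of each power of x gives A0 = -5/12, A1 = 1/2, so f_p = -5/12 + x/2.
General solution: f = -5/12 + x/2 + C1*exp(x) + C2*exp(6*x).
Apply the initial conditions: f(0) = -5/12 + C1 + C2 = -5 and f'(0) = 1/2 + C1 + 6*C2 = -4. Solving gives C1 = -23/5, C2 = 1/60.

f = -5/12 + x/2 - 23*exp(x)/5 + exp(6*x)/60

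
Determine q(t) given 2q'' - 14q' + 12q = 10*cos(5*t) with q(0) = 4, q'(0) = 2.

q = -175*sin(5*t)/1586 - 95*cos(5*t)/1586 - 92*exp(6*t)/305 + 567*exp(t)/130

Divide through by 2: q'' - 7q' + 6q = 5*cos(5*t).
Characteristic equation r² - 7r + 6 = 0 factors as (r - 6)(r - 1) = 0, so r = 6, 1.
Hence q_h = C1*exp(6*t) + C2*exp(t).
Try q_p = A*cos(5*t) + B*sin(5*t). Substituting and equating the coefficients of cos(5t) and sin(5t) gives A = -95/1586, B = -175/1586, so q_p = -175*sin(5*t)/1586 - 95*cos(5*t)/1586.
General solution: q = -175*sin(5*t)/1586 - 95*cos(5*t)/1586 + C1*exp(6*t) + C2*exp(t).
Apply the initial conditions: q(0) = -95/1586 + C1 + C2 = 4 and q'(0) = -875/1586 + C2 + 6*C1 = 2. Solving gives C1 = -92/305, C2 = 567/130.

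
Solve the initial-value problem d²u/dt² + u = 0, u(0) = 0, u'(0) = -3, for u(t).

Characteristic equation r² + 1 = 0 has discriminant (0)² - 4·(1) = -4 < 0, so r = ± i.
Hence u_h = C1*cos(t) + C2*sin(t).
Apply the initial conditions: u(0) = C1 = 0 and u'(0) = C2 = -3. Solving gives C1 = 0, C2 = -3.

u = -3*sin(t)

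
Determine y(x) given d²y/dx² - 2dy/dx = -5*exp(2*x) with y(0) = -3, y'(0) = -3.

Characteristic equation r² - 2r = 0 factors as (r - 2)r = 0, so r = 2, 0.
Hence y_h = C1*exp(2*x) + C2.
Since exp(2*x) solves the homogeneous equation (r = 2 is a root of multiplicity 1), multiply the trial by x. Try y_p = A*x*exp(2*x). Substituting into the equation and dividing by exp(2*x) gives A = -5/2, so y_p = -5*x*exp(2*x)/2.
General solution: y = C2 + C1*exp(2*x) - 5*x*exp(2*x)/2.
Apply the initial conditions: y(0) = C1 + C2 = -3 and y'(0) = -5/2 + 2*C1 = -3. Solving gives C1 = -1/4, C2 = -11/4.

y = -11/4 - exp(2*x)/4 - 5*x*exp(2*x)/2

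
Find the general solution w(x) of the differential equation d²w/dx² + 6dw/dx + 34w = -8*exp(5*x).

w = -8*exp(5*x)/89 + C1*cos(5*x)*exp(-3*x) + C2*exp(-3*x)*sin(5*x)

Characteristic equation r² + 6r + 34 = 0 has discriminant (6)² - 4·(34) = -100 < 0, so r = -3 ± 5i.
Hence w_h = C1*cos(5*x)*exp(-3*x) + C2*exp(-3*x)*sin(5*x).
Try w_p = A*exp(5*x). Substituting into the equation and dividing by exp(5*x) gives A = -8/89, so w_p = -8*exp(5*x)/89.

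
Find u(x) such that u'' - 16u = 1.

u = -1/16 + C1*exp(-4*x) + C2*exp(4*x)

Characteristic equation r² - 16 = 0 factors as (r + 4)(r - 4) = 0, so r = -4, 4.
Hence u_h = C1*exp(-4*x) + C2*exp(4*x).
For the particular solution try u_p = A0. Substituting and matching coefficients of each power of x gives A0 = -1/16, so u_p = -1/16.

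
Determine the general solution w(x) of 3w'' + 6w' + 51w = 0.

w = C1*cos(4*x)*exp(-x) + C2*exp(-x)*sin(4*x)

Divide through by 3: w'' + 2w' + 17w = 0.
Characteristic equation r² + 2r + 17 = 0 has discriminant (2)² - 4·(17) = -64 < 0, so r = -1 ± 4i.
Hence w_h = C1*cos(4*x)*exp(-x) + C2*exp(-x)*sin(4*x).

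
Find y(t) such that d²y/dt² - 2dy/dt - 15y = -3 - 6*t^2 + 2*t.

Characteristic equation r² - 2r - 15 = 0 factors as (r + 3)(r - 5) = 0, so r = -3, 5.
Hence y_h = C1*exp(-3*t) + C2*exp(5*t).
For the particular solution try y_p = A0 + A1*t + A2*t^2. Substituting and matching coefficients of each power of t gives A0 = 107/375, A1 = -6/25, A2 = 2/5, so y_p = 107/375 - 6*t/25 + 2*t^2/5.

y = 107/375 - 6*t/25 + 2*t**2/5 + C1*exp(-3*t) + C2*exp(5*t)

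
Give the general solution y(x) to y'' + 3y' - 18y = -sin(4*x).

y = 3*cos(4*x)/325 + 17*sin(4*x)/650 + C1*exp(3*x) + C2*exp(-6*x)

Characteristic equation r² + 3r - 18 = 0 factors as (r - 3)(r + 6) = 0, so r = 3, -6.
Hence y_h = C1*exp(3*x) + C2*exp(-6*x).
Try y_p = A*cos(4*x) + B*sin(4*x). Substituting and equating the coefficients of cos(4x) and sin(4x) gives A = 3/325, B = 17/650, so y_p = 3*cos(4*x)/325 + 17*sin(4*x)/650.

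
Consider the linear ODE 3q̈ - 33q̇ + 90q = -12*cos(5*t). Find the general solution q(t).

Divide through by 3: q'' - 11q' + 30q = -4*cos(5*t).
Characteristic equation r² - 11r + 30 = 0 factors as (r - 5)(r - 6) = 0, so r = 5, 6.
Hence q_h = C1*exp(5*t) + C2*exp(6*t).
Try q_p = A*cos(5*t) + B*sin(5*t). Substituting and equating the coefficients of cos(5t) and sin(5t) gives A = -2/305, B = 22/305, so q_p = -2*cos(5*t)/305 + 22*sin(5*t)/305.

q = -2*cos(5*t)/305 + 22*sin(5*t)/305 + C1*exp(5*t) + C2*exp(6*t)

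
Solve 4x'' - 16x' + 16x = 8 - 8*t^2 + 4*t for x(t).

x = -3*t/4 - t**2/2 + C1*exp(2*t) + C2*t*exp(2*t)

Divide through by 4: x'' - 4x' + 4x = 2 + t - 2*t^2.
Characteristic equation r² - 4r + 4 = 0 has discriminant (-4)² - 4·(4) = 0, so r = 2 is a repeated root.
Hence x_h = (C1 + C2*t)*exp(2*t).
For the particular solution try x_p = A0 + A1*t + A2*t^2. Substituting and matching coefficients of each power of t gives A0 = 0, A1 = -3/4, A2 = -1/2, so x_p = -3*t/4 - t^2/2.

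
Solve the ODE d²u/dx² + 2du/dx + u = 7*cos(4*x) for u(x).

Characteristic equation r² + 2r + 1 = 0 has discriminant (2)² - 4·(1) = 0, so r = -1 is a repeated root.
Hence u_h = (C1 + C2*x)*exp(-x).
Try u_p = A*cos(4*x) + B*sin(4*x). Substituting and equating the coefficients of cos(4x) and sin(4x) gives A = -105/289, B = 56/289, so u_p = -105*cos(4*x)/289 + 56*sin(4*x)/289.

u = -105*cos(4*x)/289 + 56*sin(4*x)/289 + C1*exp(-x) + C2*x*exp(-x)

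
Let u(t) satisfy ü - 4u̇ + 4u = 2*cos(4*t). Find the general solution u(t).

Characteristic equation r² - 4r + 4 = 0 has discriminant (-4)² - 4·(4) = 0, so r = 2 is a repeated root.
Hence u_h = (C1 + C2*t)*exp(2*t).
Try u_p = A*cos(4*t) + B*sin(4*t). Substituting and equating the coefficients of cos(4t) and sin(4t) gives A = -3/50, B = -2/25, so u_p = -3*cos(4*t)/50 - 2*sin(4*t)/25.

u = -3*cos(4*t)/50 - 2*sin(4*t)/25 + C1*exp(2*t) + C2*t*exp(2*t)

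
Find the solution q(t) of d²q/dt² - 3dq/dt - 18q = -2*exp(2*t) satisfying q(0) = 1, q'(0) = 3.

q = exp(2*t)/10 + 11*exp(6*t)/18 + 13*exp(-3*t)/45

Characteristic equation r² - 3r - 18 = 0 factors as (r + 3)(r - 6) = 0, so r = -3, 6.
Hence q_h = C1*exp(-3*t) + C2*exp(6*t).
Try q_p = A*exp(2*t). Substituting into the equation and dividing by exp(2*t) gives A = 1/10, so q_p = exp(2*t)/10.
General solution: q = exp(2*t)/10 + C1*exp(-3*t) + C2*exp(6*t).
Apply the initial conditions: q(0) = 1/10 + C1 + C2 = 1 and q'(0) = 1/5 - 3*C1 + 6*C2 = 3. Solving gives C1 = 13/45, C2 = 11/18.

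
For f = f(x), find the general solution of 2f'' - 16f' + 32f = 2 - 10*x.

f = -3/32 - 5*x/16 + C1*exp(4*x) + C2*x*exp(4*x)

Divide through by 2: f'' - 8f' + 16f = 1 - 5*x.
Characteristic equation r² - 8r + 16 = 0 has discriminant (-8)² - 4·(16) = 0, so r = 4 is a repeated root.
Hence f_h = (C1 + C2*x)*exp(4*x).
For the particular solution try f_p = A0 + A1*x. Substituting and matching coefficients of each power of x gives A0 = -3/32, A1 = -5/16, so f_p = -3/32 - 5*x/16.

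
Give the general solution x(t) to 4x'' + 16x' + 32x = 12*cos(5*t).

x = -51*cos(5*t)/689 + 60*sin(5*t)/689 + C1*cos(2*t)*exp(-2*t) + C2*exp(-2*t)*sin(2*t)

Divide through by 4: x'' + 4x' + 8x = 3*cos(5*t).
Characteristic equation r² + 4r + 8 = 0 has discriminant (4)² - 4·(8) = -16 < 0, so r = -2 ± 2i.
Hence x_h = C1*cos(2*t)*exp(-2*t) + C2*exp(-2*t)*sin(2*t).
Try x_p = A*cos(5*t) + B*sin(5*t). Substituting and equating the coefficients of cos(5t) and sin(5t) gives A = -51/689, B = 60/689, so x_p = -51*cos(5*t)/689 + 60*sin(5*t)/689.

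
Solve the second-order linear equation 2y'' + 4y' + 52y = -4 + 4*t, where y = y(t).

y = -14/169 + t/13 + C1*cos(5*t)*exp(-t) + C2*exp(-t)*sin(5*t)

Divide through by 2: y'' + 2y' + 26y = -2 + 2*t.
Characteristic equation r² + 2r + 26 = 0 has discriminant (2)² - 4·(26) = -100 < 0, so r = -1 ± 5i.
Hence y_h = C1*cos(5*t)*exp(-t) + C2*exp(-t)*sin(5*t).
For the particular solution try y_p = A0 + A1*t. Substituting and matching coefficients of each power of t gives A0 = -14/169, A1 = 1/13, so y_p = -14/169 + t/13.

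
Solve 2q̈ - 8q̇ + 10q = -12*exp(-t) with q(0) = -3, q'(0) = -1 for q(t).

Divide through by 2: q'' - 4q' + 5q = -6*exp(-t).
Characteristic equation r² - 4r + 5 = 0 has discriminant (-4)² - 4·(5) = -4 < 0, so r = 2 ± i.
Hence q_h = C1*cos(t)*exp(2*t) + C2*exp(2*t)*sin(t).
Try q_p = A*exp(-t). Substituting into the equation and dividing by exp(-t) gives A = -3/5, so q_p = -3*exp(-t)/5.
General solution: q = -3*exp(-t)/5 + C1*cos(t)*exp(2*t) + C2*exp(2*t)*sin(t).
Apply the initial conditions: q(0) = -3/5 + C1 = -3 and q'(0) = 3/5 + C2 + 2*C1 = -1. Solving gives C1 = -12/5, C2 = 16/5.

q = -3*exp(-t)/5 - 12*cos(t)*exp(2*t)/5 + 16*exp(2*t)*sin(t)/5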